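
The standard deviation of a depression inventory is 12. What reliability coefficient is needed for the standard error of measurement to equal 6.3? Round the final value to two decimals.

Required reliability = 1 − (SEM/SD)² = 1 − 0.276 ≃ 0.724

0.72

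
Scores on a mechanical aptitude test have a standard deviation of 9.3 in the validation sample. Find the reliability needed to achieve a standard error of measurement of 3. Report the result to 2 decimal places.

r = 1 − (3.000/9.3)² ≈ 1 − 0.104 ≈ 0.896

0.90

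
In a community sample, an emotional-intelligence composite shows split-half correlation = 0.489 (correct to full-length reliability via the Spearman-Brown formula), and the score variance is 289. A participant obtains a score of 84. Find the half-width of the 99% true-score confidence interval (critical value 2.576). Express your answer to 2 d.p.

25.65

SD = √289 ≈ 17.000
Spearman-Brown: r = 2(0.489) / (1 + 0.489) = 0.978 / 1.489 ≈ 0.657
The standard error of measurement is 17.000*√(1 − 0.657) ≈ 17.000*0.586 ≈ 9.959.
Half-width = 2.576*9.959 ≈ 25.654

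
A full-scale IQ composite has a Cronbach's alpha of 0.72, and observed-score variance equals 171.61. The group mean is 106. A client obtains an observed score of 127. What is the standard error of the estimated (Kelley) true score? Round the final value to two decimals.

5.88

SD = √171.61 ≃ 13.100
SE_est = 13.100·√(0.720·0.280) ≃ 5.882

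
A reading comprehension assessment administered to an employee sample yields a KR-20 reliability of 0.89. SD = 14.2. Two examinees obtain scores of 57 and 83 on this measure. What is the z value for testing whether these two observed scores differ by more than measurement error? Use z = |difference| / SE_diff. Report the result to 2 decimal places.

3.90

SEM = 14.20000×√(1 − 0.89000) ≈ 4.70961
Standard error of the difference = 4.70961·√2 ≈ 6.66039
z = |57 − 83| / 6.66039 = 26 / 6.66039 ≈ 3.90368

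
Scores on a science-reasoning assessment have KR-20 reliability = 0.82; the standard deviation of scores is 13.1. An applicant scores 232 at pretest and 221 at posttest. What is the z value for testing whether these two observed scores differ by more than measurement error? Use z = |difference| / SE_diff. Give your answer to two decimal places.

1.40

SEM = 13.100 × √(1 − 0.820) = 13.100 × √0.180 ≈ 13.100 × 0.424 ≈ 5.558
Standard error of the difference = 5.558·√2 ≈ 7.860
z = 11 / 7.860 ≈ 1.399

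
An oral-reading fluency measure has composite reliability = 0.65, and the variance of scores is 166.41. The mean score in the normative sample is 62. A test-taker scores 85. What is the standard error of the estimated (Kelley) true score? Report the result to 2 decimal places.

SD = √166.41 = 12.900
SE_est = SD · √(r(1 − r)) = 12.900 · √0.227 ≈ 12.900 · 0.477 ≈ 6.153

6.15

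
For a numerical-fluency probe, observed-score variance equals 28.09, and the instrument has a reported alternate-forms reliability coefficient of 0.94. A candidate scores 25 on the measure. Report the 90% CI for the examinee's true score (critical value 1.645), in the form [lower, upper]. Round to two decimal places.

[22.86, 27.14]

σ = 28.09^(1/2) = 5.300
SEM = 5.300 × √(1 − 0.940) = 5.300 × √0.060 ≃ 5.300 × 0.245 ≃ 1.298
1.645 × SEM ≃ 2.136
90% CI: 25 ± 2.136 = [22.864, 27.136]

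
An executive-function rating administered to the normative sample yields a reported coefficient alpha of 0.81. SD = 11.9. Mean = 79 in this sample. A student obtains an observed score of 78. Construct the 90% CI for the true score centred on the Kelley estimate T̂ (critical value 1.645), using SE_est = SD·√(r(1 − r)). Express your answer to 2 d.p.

T̂ = r·X + (1 − r)·M = 0.81000*78 + 0.19000*79 = 63.18000 + 15.01000 ≈ 78.19000
SE_est = 11.90000·√[r(1 − r)] ≈ 4.66838
CI = 78.19000 ± 1.645 * 4.66838 → [70.51051, 85.86949]

[70.51, 85.87]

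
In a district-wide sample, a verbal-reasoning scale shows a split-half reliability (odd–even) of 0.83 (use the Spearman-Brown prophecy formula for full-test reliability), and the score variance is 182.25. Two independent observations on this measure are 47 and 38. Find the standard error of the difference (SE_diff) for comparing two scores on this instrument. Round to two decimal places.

σ = 182.25^(1/2) = 13.5000
Spearman-Brown: r = 2(0.83) / (1 + 0.83) = 1.6600 / 1.8300 ≈ 0.9071
SEM = 13.5000·√(1 − 0.9071) ≈ 4.1146
SE_diff = √2 · SEM ≈ 5.8190

5.82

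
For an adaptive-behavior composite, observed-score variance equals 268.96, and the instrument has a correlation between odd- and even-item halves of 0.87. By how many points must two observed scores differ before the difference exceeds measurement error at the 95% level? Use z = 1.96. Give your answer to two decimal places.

11.99

SD = √268.96 = 16.400
Spearman-Brown: r = 2(0.87) / (1 + 0.87) = 1.740 / 1.870 ≃ 0.930
SEM = 16.400 * √(1 − 0.930) = 16.400 * √0.070 ≃ 16.400 * 0.264 ≃ 4.324
SE_diff = SEM * √2 ≃ 4.324 * 1.414 ≃ 6.115
Smallest detectable difference = 1.96*6.115 ≃ 11.986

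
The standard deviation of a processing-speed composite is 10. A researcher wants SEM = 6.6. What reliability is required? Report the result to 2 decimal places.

Required reliability = 1 − (SEM/SD)² = 1 − 0.43560 ≃ 0.56440

0.56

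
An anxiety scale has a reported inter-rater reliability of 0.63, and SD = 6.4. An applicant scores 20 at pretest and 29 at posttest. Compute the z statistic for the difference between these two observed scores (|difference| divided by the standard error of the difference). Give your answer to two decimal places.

SEM = 6.4000*√(1 − 0.6300) ≈ 3.8930
SE_diff = SEM * √2 ≈ 3.8930 * 1.4142 ≈ 5.5055
z = |20 − 29| / 5.5055 = 9 / 5.5055 ≈ 1.6347

1.63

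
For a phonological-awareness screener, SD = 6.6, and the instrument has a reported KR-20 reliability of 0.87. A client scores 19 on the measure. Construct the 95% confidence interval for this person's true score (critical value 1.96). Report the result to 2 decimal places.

[14.34, 23.66]

SEM = 6.600 · √(1 − 0.870) = 6.600 · √0.130 ≈ 6.600 · 0.361 ≈ 2.380
Half-width = 1.96·2.380 ≈ 4.664
CI = 19 ± 4.664 → [14.336, 23.664]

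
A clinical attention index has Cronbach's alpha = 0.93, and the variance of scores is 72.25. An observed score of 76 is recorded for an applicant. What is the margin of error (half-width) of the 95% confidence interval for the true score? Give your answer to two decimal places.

σ = 72.25^(1/2) = 8.500
SEM = 8.500*√(1 − 0.930) ≃ 2.249
Margin = 1.96 * 2.249 ≃ 4.408

4.41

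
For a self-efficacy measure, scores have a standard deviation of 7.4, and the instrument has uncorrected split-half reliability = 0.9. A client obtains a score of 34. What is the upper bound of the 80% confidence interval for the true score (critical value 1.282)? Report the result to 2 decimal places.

36.18

Spearman-Brown: r = 2(0.9) / (1 + 0.9) = 1.8000 / 1.9000 ≈ 0.9474
The standard error of measurement is 7.4000×√(1 − 0.9474) ≈ 7.4000×0.2294 ≈ 1.6977.
Half-width = 1.282×1.6977 ≈ 2.1764
Upper bound: 34 + 2.1764 = 36.1764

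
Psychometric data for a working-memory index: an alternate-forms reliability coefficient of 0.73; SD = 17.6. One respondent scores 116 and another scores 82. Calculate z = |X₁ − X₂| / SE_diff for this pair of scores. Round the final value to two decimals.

2.63

SEM = 17.60000 * √(1 − 0.73000) = 17.60000 * √0.27000 ≃ 17.60000 * 0.51962 ≃ 9.14523
SE_diff = SEM * √2 ≃ 9.14523 * 1.41421 ≃ 12.93331
z = |116 − 82| / 12.93331 = 34 / 12.93331 ≃ 2.62887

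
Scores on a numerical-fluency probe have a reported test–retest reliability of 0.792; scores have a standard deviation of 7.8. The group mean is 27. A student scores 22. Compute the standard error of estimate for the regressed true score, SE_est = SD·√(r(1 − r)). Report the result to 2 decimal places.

SE_est = 7.80000·√[r(1 − r)] ≈ 3.16584

3.17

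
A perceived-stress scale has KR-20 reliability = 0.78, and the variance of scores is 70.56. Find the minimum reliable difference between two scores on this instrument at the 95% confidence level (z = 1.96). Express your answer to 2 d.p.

10.92

σ = 70.56^(1/2) = 8.4000
SEM = 8.4000 * √(1 − 0.7800) = 8.4000 * √0.2200 ≈ 8.4000 * 0.4690 ≈ 3.9399
SE_diff = SEM * √2 ≈ 3.9399 * 1.4142 ≈ 5.5719
Minimum reliable difference = 1.96 * SE_diff ≈ 1.96 * 5.5719 ≈ 10.9210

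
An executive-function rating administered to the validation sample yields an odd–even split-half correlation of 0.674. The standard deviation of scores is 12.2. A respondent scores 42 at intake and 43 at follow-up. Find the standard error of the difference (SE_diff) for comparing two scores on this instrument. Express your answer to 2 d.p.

7.61

Spearman-Brown: r = 2(0.674) / (1 + 0.674) = 1.34800 / 1.67400 ≈ 0.80526
SEM = 12.20000 × √(1 − 0.80526) = 12.20000 × √0.19474 ≈ 12.20000 × 0.44130 ≈ 5.38382
SE_diff = SEM × √2 ≈ 5.38382 × 1.41421 ≈ 7.61388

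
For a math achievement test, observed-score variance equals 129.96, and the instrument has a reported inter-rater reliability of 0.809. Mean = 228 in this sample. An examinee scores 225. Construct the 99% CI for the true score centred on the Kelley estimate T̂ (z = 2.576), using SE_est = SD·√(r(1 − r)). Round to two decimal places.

[214.03, 237.12]

SD = √129.96 = 11.400
T̂ = r·X + (1 − r)·M = 0.809·225 + 0.191·228 = 182.025 + 43.548 ≈ 225.573
SE_est = SD · √(r(1 − r)) = 11.400 · √0.155 ≈ 11.400 · 0.393 ≈ 4.481
CI = 225.573 ± 2.576 · 4.481 → [214.029, 237.117]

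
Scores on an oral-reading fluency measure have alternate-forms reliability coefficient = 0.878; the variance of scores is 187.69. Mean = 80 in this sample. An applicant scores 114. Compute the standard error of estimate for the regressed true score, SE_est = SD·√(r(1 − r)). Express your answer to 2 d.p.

σ = 187.69^(1/2) = 13.7000
SE_est = 13.7000·√(0.8780·0.1220) ≈ 4.4838

4.48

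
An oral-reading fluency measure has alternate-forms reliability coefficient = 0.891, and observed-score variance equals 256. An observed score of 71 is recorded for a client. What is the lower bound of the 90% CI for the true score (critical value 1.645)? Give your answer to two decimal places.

62.31

SD = √256 ≈ 16.0000
SEM = 16.0000*√(1 − 0.8910) ≈ 5.2824
Half-width = 1.645*5.2824 ≈ 8.6896
Lower limit = 71 − 8.6896 ≈ 62.3104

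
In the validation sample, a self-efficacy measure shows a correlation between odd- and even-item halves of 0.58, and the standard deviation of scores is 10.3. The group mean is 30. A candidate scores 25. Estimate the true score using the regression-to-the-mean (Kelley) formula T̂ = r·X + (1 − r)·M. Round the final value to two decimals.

26.33

Full-length reliability (Spearman-Brown) = 2(0.58)/(1+0.58) ≈ 0.7342
T̂ = 0.7342(25) + 0.2658(30) ≈ 26.3291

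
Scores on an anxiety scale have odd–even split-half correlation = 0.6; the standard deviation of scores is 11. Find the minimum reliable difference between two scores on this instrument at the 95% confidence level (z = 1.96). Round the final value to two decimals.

15.25

r_full = 2·0.6 / (1 + 0.6) ≃ 0.750
SEM = 11.000 × √(1 − 0.750) = 11.000 × √0.250 ≃ 11.000 × 0.500 ≃ 5.500
Standard error of the difference = 5.500·√2 ≃ 7.778
Minimum reliable difference = 1.96 × SE_diff ≃ 1.96 × 7.778 ≃ 15.245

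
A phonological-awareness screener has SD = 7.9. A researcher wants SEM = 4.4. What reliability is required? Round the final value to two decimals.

r = 1 − (SEM / SD)² = 1 − (4.4000 / 7.9)² ≈ 1 − 0.3102 ≈ 0.6898

0.69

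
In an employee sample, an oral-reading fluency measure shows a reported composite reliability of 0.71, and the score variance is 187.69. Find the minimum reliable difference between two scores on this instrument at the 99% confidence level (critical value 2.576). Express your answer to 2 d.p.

26.88

σ = 187.69^(1/2) = 13.7000
SEM = 13.7000 · √(1 − 0.7100) = 13.7000 · √0.2900 ≈ 13.7000 · 0.5385 ≈ 7.3777
Standard error of the difference = 7.3777·√2 ≈ 10.4336
Minimum reliable difference = 2.576 · SE_diff ≈ 2.576 · 10.4336 ≈ 26.8770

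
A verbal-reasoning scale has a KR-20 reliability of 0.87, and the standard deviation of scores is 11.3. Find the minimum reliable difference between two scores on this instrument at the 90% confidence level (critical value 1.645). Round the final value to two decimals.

9.48

SEM = 11.30000 · √(1 − 0.87000) = 11.30000 · √0.13000 ≃ 11.30000 · 0.36056 ≃ 4.07427
SE_diff = √2 · SEM ≃ 5.76189
Smallest detectable difference = 1.645·5.76189 ≃ 9.47831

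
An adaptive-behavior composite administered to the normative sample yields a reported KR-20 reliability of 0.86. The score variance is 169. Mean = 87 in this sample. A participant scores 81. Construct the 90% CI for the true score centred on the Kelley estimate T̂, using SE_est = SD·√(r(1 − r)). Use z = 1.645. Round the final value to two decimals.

SD = √169 = 13.00000
T̂ = 0.86000(81) + 0.14000(87) ≃ 81.84000
SE_est = SD * √(r(1 − r)) = 13.00000 * √0.12040 ≃ 13.00000 * 0.34699 ≃ 4.51083
90% CI: 81.84000 ± 7.42032 ≃ (74.41968, 89.26032)

[74.42, 89.26]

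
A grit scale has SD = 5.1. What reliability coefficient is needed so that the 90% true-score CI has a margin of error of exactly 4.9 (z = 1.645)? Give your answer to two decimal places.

SEM needed = half-width / z = 4.9/1.645 ≈ 2.9787
Required reliability = 1 − (SEM/SD)² = 1 − 0.3411 ≈ 0.6589

0.66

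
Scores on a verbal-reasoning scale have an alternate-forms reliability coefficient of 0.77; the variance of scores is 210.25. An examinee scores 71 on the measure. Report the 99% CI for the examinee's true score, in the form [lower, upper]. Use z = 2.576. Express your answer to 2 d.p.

σ = 210.25^(1/2) = 14.5000
SEM = 14.5000 × √(1 − 0.7700) = 14.5000 × √0.2300 ≈ 14.5000 × 0.4796 ≈ 6.9540
Margin = 2.576 × 6.9540 ≈ 17.9134
99% CI: 71 ± 17.9134 = [53.0866, 88.9134]

[53.09, 88.91]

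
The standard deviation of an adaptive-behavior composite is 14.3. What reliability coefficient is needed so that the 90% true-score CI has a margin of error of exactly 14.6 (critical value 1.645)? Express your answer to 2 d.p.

SEM needed = half-width / z = 14.6/1.645 ≈ 8.87538
r = 1 − (8.87538/14.3)² ≈ 1 − 0.38521 ≈ 0.61479

0.61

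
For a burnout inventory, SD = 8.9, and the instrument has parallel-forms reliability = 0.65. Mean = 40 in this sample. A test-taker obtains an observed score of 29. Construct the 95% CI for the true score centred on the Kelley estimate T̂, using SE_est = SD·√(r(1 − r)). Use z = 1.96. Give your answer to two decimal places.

[24.53, 41.17]

T̂ = r·X + (1 − r)·M = 0.650·29 + 0.350·40 = 18.850 + 14.000 ≈ 32.850
SE_est = 8.900·√(0.650·0.350) ≈ 4.245
CI = 32.850 ± 1.96 · 4.245 → [24.530, 41.170]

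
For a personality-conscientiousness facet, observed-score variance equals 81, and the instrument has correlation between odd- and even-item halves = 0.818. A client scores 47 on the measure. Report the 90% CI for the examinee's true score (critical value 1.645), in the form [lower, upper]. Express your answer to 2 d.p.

[42.32, 51.68]

σ = 81^(1/2) = 9.0000
Full-length reliability (Spearman-Brown) = 2(0.818)/(1+0.818) ≈ 0.8999
SEM = 9.0000×√(1 − 0.8999) ≈ 2.8476
1.645 × SEM ≈ 4.6843
Interval: (42.3157, 51.6843)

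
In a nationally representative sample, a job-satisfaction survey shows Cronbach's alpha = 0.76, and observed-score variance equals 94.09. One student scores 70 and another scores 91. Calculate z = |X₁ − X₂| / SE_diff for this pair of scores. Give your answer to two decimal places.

3.12

σ = 94.09^(1/2) = 9.7000
SEM = 9.7000 · √(1 − 0.7600) = 9.7000 · √0.2400 ≈ 9.7000 · 0.4899 ≈ 4.7520
SE_diff = √2 · SEM ≈ 6.7204
z = 21 / 6.7204 ≈ 3.1248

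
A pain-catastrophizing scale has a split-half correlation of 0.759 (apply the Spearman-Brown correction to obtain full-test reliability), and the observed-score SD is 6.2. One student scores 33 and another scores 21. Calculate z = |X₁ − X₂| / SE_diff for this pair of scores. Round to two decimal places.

3.70

Spearman-Brown: r = 2(0.759) / (1 + 0.759) = 1.51800 / 1.75900 ≈ 0.86299
The standard error of measurement is 6.20000·√(1 − 0.86299) ≈ 6.20000·0.37015 ≈ 2.29492.
SE_diff = SEM · √2 ≈ 2.29492 · 1.41421 ≈ 3.24551
z = 12 / 3.24551 ≈ 3.69742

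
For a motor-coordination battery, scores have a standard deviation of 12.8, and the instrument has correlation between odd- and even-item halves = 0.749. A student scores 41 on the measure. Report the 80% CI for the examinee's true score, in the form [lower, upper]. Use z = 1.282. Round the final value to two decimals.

Spearman-Brown: r = 2(0.749) / (1 + 0.749) = 1.49800 / 1.74900 ≈ 0.85649
The standard error of measurement is 12.80000*√(1 − 0.85649) ≈ 12.80000*0.37883 ≈ 4.84900.
Margin = 1.282 * 4.84900 ≈ 6.21641
Interval: (34.78359, 47.21641)

[34.78, 47.22]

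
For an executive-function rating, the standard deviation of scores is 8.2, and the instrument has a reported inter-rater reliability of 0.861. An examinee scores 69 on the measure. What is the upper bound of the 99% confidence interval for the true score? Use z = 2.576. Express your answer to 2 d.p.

76.88

SEM = 8.2000·√(1 − 0.8610) ≃ 3.0572
Half-width = 2.576·3.0572 ≃ 7.8753
Upper limit = 69 + 7.8753 ≃ 76.8753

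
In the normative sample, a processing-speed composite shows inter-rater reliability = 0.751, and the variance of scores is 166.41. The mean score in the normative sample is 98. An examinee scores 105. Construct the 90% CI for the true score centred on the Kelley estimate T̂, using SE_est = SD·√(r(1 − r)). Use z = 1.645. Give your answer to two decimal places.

σ = 166.41^(1/2) = 12.9000
Estimated true score = 0.7510*105 + (1 − 0.7510)*98 ≈ 103.2570
SE_est = SD * √(r(1 − r)) = 12.9000 * √0.1870 ≈ 12.9000 * 0.4324 ≈ 5.5784
90% CI: 103.2570 ± 9.1765 ≈ (94.0805, 112.4335)

[94.08, 112.43]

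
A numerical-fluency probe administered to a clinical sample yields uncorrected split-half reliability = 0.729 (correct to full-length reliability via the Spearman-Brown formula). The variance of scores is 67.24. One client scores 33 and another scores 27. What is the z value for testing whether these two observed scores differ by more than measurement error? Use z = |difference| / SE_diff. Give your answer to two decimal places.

σ = 67.24^(1/2) = 8.2000
Spearman-Brown: r = 2(0.729) / (1 + 0.729) = 1.4580 / 1.7290 ≈ 0.8433
SEM = 8.2000×√(1 − 0.8433) ≈ 3.2464
SE_diff = SEM × √2 ≈ 3.2464 × 1.4142 ≈ 4.5911
z = 6 / 4.5911 ≈ 1.3069

1.31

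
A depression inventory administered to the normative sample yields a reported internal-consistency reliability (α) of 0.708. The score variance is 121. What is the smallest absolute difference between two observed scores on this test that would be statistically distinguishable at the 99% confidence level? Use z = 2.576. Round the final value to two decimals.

σ = 121^(1/2) = 11.000
SEM = 11.000 * √(1 − 0.708) = 11.000 * √0.292 ≃ 11.000 * 0.540 ≃ 5.944
Standard error of the difference = 5.944·√2 ≃ 8.406
Minimum reliable difference = 2.576 * SE_diff ≃ 2.576 * 8.406 ≃ 21.654

21.65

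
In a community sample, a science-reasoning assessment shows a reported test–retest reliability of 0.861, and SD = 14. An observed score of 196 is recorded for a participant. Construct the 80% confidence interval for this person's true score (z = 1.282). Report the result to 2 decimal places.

SEM = 14.0000 · √(1 − 0.8610) = 14.0000 · √0.1390 ≈ 14.0000 · 0.3728 ≈ 5.2196
1.282 · SEM ≈ 6.6915
80% CI: 196 ± 6.6915 = [189.3085, 202.6915]

[189.31, 202.69]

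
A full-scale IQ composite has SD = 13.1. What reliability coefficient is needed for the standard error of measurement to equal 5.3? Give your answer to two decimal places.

0.84

Required reliability = 1 − (SEM/SD)² = 1 − 0.164 ≈ 0.836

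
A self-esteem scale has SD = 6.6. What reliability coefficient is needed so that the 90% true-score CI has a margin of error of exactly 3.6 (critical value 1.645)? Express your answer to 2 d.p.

SEM needed = half-width / z = 3.6/1.645 ≃ 2.188
r = 1 − (SEM / SD)² = 1 − (2.188 / 6.6)² ≃ 1 − 0.110 ≃ 0.890

0.89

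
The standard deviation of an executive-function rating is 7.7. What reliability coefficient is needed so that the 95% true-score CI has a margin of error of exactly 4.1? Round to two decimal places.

0.93

Required SEM = 4.1 / 1.96 ≈ 2.092
r = 1 − (SEM / SD)² = 1 − (2.092 / 7.7)² ≈ 1 − 0.074 ≈ 0.926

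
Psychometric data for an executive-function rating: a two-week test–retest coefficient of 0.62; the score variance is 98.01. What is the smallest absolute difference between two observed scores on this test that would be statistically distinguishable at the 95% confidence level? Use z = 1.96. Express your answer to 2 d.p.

SD = √98.01 ≈ 9.9000
SEM = 9.9000 × √(1 − 0.6200) = 9.9000 × √0.3800 ≈ 9.9000 × 0.6164 ≈ 6.1028
SE_diff = SEM × √2 ≈ 6.1028 × 1.4142 ≈ 8.6306
Smallest detectable difference = 1.96×8.6306 ≈ 16.9160

16.92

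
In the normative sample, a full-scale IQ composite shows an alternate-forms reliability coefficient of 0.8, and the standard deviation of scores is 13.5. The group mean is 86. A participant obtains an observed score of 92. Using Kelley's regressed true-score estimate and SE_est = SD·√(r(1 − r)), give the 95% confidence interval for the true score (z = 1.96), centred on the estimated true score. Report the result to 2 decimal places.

[80.22, 101.38]

T̂ = 0.8000(92) + 0.2000(86) ≃ 90.8000
SE_est = SD · √(r(1 − r)) = 13.5000 · √0.1600 ≃ 13.5000 · 0.4000 ≃ 5.4000
95% CI: 90.8000 ± 10.5840 ≃ (80.2160, 101.3840)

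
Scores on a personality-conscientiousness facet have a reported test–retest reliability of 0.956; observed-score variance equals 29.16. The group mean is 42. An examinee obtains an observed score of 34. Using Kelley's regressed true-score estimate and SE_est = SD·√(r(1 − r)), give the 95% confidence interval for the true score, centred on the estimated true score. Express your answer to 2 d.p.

[32.18, 36.52]

SD = √29.16 = 5.400
T̂ = 0.956(34) + 0.044(42) ≃ 34.352
SE_est = 5.400·√[r(1 − r)] ≃ 1.108
CI = 34.352 ± 1.96 * 1.108 → [32.181, 36.523]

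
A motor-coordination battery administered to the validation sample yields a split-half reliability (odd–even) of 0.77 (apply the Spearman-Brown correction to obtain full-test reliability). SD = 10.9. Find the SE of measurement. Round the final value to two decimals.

Full-length reliability (Spearman-Brown) = 2(0.77)/(1+0.77) ≈ 0.8701
SEM = 10.9000×√(1 − 0.8701) ≈ 3.9292

3.93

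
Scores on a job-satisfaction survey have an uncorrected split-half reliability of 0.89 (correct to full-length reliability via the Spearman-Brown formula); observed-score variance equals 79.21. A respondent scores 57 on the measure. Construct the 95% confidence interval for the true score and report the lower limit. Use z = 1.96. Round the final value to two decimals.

SD = √79.21 ≈ 8.90000
r_full = 2·0.89 / (1 + 0.89) ≈ 0.94180
The standard error of measurement is 8.90000×√(1 − 0.94180) ≈ 8.90000×0.24125 ≈ 2.14712.
1.96 × SEM ≈ 4.20835
Lower bound: 57 − 4.20835 = 52.79165

52.79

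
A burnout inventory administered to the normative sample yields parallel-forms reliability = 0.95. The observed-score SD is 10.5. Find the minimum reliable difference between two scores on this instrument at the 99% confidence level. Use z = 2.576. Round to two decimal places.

8.55

SEM = 10.500·√(1 − 0.950) ≈ 2.348
Standard error of the difference = 2.348·√2 ≈ 3.320
Smallest detectable difference = 2.576·3.320 ≈ 8.553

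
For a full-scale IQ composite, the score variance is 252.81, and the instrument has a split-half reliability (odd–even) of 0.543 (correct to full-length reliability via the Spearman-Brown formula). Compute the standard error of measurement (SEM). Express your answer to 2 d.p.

SD = √252.81 = 15.9000
Spearman-Brown: r = 2(0.543) / (1 + 0.543) = 1.0860 / 1.5430 ≈ 0.7038
SEM = 15.9000×√(1 − 0.7038) ≈ 8.6531

8.65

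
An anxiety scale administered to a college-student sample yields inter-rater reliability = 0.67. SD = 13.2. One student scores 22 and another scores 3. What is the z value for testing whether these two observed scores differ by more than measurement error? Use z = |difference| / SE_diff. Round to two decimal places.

SEM = 13.20000×√(1 − 0.67000) ≈ 7.58282
Standard error of the difference = 7.58282·√2 ≈ 10.72373
z = 19 / 10.72373 ≈ 1.77177

1.77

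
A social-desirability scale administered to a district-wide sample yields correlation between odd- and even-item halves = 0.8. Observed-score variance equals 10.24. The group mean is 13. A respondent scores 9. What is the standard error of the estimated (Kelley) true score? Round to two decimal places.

σ = 10.24^(1/2) = 3.200
Full-length reliability (Spearman-Brown) = 2(0.8)/(1+0.8) ≃ 0.889
SE_est = SD * √(r(1 − r)) = 3.200 * √0.099 ≃ 3.200 * 0.314 ≃ 1.006

1.01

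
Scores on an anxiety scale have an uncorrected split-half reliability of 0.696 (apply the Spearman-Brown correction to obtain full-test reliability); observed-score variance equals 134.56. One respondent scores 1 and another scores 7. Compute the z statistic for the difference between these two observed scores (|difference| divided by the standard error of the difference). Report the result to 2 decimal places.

0.86

SD = √134.56 = 11.6000
Spearman-Brown: r = 2(0.696) / (1 + 0.696) = 1.3920 / 1.6960 ≈ 0.8208
SEM = 11.6000 · √(1 − 0.8208) = 11.6000 · √0.1792 ≈ 11.6000 · 0.4234 ≈ 4.9111
SE_diff = √2 · SEM ≈ 6.9454
z = 6 / 6.9454 ≈ 0.8639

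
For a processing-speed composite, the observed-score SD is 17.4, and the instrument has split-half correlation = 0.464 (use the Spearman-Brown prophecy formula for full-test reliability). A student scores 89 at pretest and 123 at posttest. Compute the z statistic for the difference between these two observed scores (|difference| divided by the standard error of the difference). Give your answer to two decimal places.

Spearman-Brown: r = 2(0.464) / (1 + 0.464) = 0.9280 / 1.4640 ≃ 0.6339
The standard error of measurement is 17.4000*√(1 − 0.6339) ≃ 17.4000*0.6051 ≃ 10.5284.
SE_diff = √2 * SEM ≃ 14.8894
z = 34 / 14.8894 ≃ 2.2835

2.28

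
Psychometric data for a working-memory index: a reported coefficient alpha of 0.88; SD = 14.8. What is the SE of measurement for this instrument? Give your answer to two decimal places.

5.13

The standard error of measurement is 14.800*√(1 − 0.880) ≃ 14.800*0.346 ≃ 5.127.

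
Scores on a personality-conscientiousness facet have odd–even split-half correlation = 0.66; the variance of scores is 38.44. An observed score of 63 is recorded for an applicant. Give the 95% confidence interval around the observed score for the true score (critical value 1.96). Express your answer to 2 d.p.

[57.50, 68.50]

SD = √38.44 ≈ 6.20000
Spearman-Brown: r = 2(0.66) / (1 + 0.66) = 1.32000 / 1.66000 ≈ 0.79518
SEM = 6.20000·√(1 − 0.79518) ≈ 2.80593
Half-width = 1.96·2.80593 ≈ 5.49963
Interval: (57.50037, 68.49963)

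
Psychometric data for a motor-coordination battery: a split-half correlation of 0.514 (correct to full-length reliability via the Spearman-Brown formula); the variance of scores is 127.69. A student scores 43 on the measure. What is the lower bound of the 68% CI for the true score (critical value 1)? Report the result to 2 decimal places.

SD = √127.69 = 11.3000
r_full = 2·0.514 / (1 + 0.514) ≈ 0.6790
SEM = 11.3000×√(1 − 0.6790) ≈ 6.4023
Half-width = 1×6.4023 ≈ 6.4023
Lower limit = 43 − 6.4023 ≈ 36.5977

36.60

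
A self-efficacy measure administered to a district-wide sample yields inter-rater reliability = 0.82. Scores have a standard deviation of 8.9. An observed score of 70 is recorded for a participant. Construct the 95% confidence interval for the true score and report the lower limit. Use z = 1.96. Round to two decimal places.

62.60

SEM = 8.900 × √(1 − 0.820) = 8.900 × √0.180 ≈ 8.900 × 0.424 ≈ 3.776
1.96 × SEM ≈ 7.401
Lower limit = 70 − 7.401 ≈ 62.599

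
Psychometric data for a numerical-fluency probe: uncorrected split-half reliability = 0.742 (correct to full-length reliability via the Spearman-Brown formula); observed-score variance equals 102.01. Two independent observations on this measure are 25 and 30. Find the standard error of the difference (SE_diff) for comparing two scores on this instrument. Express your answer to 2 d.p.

5.50

SD = √102.01 = 10.100
Full-length reliability (Spearman-Brown) = 2(0.742)/(1+0.742) ≃ 0.852
The standard error of measurement is 10.100·√(1 − 0.852) ≃ 10.100·0.385 ≃ 3.887.
SE_diff = SEM · √2 ≃ 3.887 · 1.414 ≃ 5.497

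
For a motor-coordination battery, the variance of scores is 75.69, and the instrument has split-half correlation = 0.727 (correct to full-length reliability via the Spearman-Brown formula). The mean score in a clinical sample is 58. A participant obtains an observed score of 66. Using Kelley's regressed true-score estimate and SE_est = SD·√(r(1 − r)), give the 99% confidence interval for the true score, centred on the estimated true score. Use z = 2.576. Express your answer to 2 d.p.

[56.56, 72.91]

SD = √75.69 = 8.700
Spearman-Brown: r = 2(0.727) / (1 + 0.727) = 1.454 / 1.727 ≈ 0.842
T̂ = r·X + (1 − r)·M = 0.842·66 + 0.158·58 ≈ 55.567 + 9.169 ≈ 64.735
SE_est = 8.700·√[r(1 − r)] ≈ 3.174
99% CI: 64.735 ± 8.176 ≈ (56.559, 72.911)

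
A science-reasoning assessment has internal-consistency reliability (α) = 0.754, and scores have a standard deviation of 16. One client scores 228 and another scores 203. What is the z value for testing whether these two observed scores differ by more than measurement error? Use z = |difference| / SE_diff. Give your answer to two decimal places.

SEM = 16.0000 · √(1 − 0.7540) = 16.0000 · √0.2460 ≈ 16.0000 · 0.4960 ≈ 7.9357
SE_diff = √2 · SEM ≈ 11.2228
z = 25 / 11.2228 ≈ 2.2276

2.23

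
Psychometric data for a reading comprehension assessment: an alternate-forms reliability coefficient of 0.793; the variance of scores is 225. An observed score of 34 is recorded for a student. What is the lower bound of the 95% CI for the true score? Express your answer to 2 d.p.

SD = √225 ≈ 15.00000
The standard error of measurement is 15.00000×√(1 − 0.79300) ≈ 15.00000×0.45497 ≈ 6.82459.
Half-width = 1.96×6.82459 ≈ 13.37619
Lower limit = 34 − 13.37619 ≈ 20.62381

20.62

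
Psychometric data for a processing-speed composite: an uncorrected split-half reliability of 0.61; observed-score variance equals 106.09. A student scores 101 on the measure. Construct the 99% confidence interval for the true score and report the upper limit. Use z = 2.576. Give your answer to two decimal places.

SD = √106.09 = 10.30000
Full-length reliability (Spearman-Brown) = 2(0.61)/(1+0.61) ≈ 0.75776
SEM = 10.30000 × √(1 − 0.75776) = 10.30000 × √0.24224 ≈ 10.30000 × 0.49217 ≈ 5.06940
2.576 × SEM ≈ 13.05878
Upper limit = 101 + 13.05878 ≈ 114.05878

114.06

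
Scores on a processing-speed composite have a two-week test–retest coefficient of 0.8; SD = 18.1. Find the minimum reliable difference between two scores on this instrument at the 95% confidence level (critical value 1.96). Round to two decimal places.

SEM = 18.100×√(1 − 0.800) ≈ 8.095
SE_diff = SEM × √2 ≈ 8.095 × 1.414 ≈ 11.447
Smallest detectable difference = 1.96×11.447 ≈ 22.437

22.44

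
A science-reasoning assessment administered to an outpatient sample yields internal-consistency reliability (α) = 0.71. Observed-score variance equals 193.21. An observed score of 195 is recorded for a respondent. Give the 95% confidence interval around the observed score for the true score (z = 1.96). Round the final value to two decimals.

SD = √193.21 = 13.900
SEM = 13.900 * √(1 − 0.710) = 13.900 * √0.290 ≈ 13.900 * 0.539 ≈ 7.485
Margin = 1.96 * 7.485 ≈ 14.671
95% CI: 195 ± 14.671 = [180.329, 209.671]

[180.33, 209.67]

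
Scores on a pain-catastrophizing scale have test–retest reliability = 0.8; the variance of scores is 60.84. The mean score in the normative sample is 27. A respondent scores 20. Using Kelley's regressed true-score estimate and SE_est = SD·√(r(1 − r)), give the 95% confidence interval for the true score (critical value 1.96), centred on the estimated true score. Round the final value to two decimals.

[15.28, 27.52]

SD = √60.84 ≈ 7.8000
T̂ = r·X + (1 − r)·M = 0.8000*20 + 0.2000*27 = 16.0000 + 5.4000 ≈ 21.4000
SE_est = 7.8000·√[r(1 − r)] ≈ 3.1200
CI = 21.4000 ± 1.96 * 3.1200 → [15.2848, 27.5152]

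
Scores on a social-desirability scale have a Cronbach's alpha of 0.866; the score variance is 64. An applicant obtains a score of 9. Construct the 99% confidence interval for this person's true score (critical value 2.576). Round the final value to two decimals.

σ = 64^(1/2) = 8.000
SEM = 8.000 × √(1 − 0.866) = 8.000 × √0.134 ≈ 8.000 × 0.366 ≈ 2.928
Margin = 2.576 × 2.928 ≈ 7.544
Interval: (1.456, 16.544)

[1.46, 16.54]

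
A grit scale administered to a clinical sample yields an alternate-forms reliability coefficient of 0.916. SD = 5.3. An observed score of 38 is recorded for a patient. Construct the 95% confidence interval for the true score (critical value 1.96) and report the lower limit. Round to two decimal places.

The standard error of measurement is 5.300×√(1 − 0.916) ≃ 5.300×0.290 ≃ 1.536.
1.96 × SEM ≃ 3.011
Lower bound: 38 − 3.011 = 34.989

34.99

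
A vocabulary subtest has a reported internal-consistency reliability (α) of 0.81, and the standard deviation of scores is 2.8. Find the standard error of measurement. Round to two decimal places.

SEM = 2.8000 · √(1 − 0.8100) = 2.8000 · √0.1900 ≃ 2.8000 · 0.4359 ≃ 1.2205

1.22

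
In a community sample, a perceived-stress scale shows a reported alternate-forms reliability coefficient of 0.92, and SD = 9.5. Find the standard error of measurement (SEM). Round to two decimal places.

SEM = 9.500 * √(1 − 0.920) = 9.500 * √0.080 ≈ 9.500 * 0.283 ≈ 2.687

2.69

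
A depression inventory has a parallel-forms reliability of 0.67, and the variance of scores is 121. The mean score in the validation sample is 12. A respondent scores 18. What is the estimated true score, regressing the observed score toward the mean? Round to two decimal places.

T̂ = r·X + (1 − r)·M = 0.670*18 + 0.330*12 = 12.060 + 3.960 ≃ 16.020

16.02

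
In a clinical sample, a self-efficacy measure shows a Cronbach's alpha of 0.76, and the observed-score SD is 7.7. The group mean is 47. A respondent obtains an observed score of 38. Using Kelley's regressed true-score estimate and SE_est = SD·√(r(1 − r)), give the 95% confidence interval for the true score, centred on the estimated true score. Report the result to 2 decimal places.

T̂ = 0.760(38) + 0.240(47) ≃ 40.160
SE_est = 7.700·√[r(1 − r)] ≃ 3.289
95% CI: 40.160 ± 6.446 ≃ (33.714, 46.606)

[33.71, 46.61]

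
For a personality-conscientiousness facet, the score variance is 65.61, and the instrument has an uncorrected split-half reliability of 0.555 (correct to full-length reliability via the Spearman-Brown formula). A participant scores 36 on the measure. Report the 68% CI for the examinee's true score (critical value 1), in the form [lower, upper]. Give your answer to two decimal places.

[31.67, 40.33]

σ = 65.61^(1/2) = 8.1000
Full-length reliability (Spearman-Brown) = 2(0.555)/(1+0.555) ≈ 0.7138
SEM = 8.1000×√(1 − 0.7138) ≈ 4.3331
Half-width = 1×4.3331 ≈ 4.3331
CI = 36 ± 4.3331 → [31.6669, 40.3331]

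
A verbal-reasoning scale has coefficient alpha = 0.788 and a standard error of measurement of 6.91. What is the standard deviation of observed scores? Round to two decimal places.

15.01

SD = SEM / √(1 − r) = 6.91 / √0.212 ≈ 6.91 / 0.460 ≈ 15.008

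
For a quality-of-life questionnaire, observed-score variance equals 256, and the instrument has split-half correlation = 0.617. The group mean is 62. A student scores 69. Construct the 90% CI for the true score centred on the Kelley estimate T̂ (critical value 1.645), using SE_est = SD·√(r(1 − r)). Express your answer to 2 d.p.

SD = √256 = 16.000
r_full = 2·0.617 / (1 + 0.617) ≈ 0.763
Estimated true score = 0.763*69 + (1 − 0.763)*62 ≈ 67.342
SE_est = 16.000·√[r(1 − r)] ≈ 6.802
CI = 67.342 ± 1.645 * 6.802 → [56.152, 78.532]

[56.15, 78.53]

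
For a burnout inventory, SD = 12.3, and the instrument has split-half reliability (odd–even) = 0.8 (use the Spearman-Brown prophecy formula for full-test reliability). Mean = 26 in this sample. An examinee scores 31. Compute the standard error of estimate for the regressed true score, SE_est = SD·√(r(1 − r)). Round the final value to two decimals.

Full-length reliability (Spearman-Brown) = 2(0.8)/(1+0.8) ≈ 0.88889
SE_est = 12.30000·√[r(1 − r)] ≈ 3.86552

3.87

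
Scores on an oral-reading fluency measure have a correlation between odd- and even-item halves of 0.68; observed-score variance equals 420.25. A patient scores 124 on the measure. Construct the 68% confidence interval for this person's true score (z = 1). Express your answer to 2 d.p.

[115.05, 132.95]

SD = √420.25 ≈ 20.5000
Full-length reliability (Spearman-Brown) = 2(0.68)/(1+0.68) ≈ 0.8095
The standard error of measurement is 20.5000·√(1 − 0.8095) ≈ 20.5000·0.4364 ≈ 8.9469.
Half-width = 1·8.9469 ≈ 8.9469
68% CI: 124 ± 8.9469 = [115.0531, 132.9469]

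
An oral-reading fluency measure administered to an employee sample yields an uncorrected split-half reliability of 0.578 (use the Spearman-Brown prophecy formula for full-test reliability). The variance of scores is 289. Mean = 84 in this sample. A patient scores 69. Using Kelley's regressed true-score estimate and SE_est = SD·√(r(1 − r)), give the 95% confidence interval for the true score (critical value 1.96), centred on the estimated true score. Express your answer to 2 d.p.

SD = √289 ≈ 17.0000
Full-length reliability (Spearman-Brown) = 2(0.578)/(1+0.578) ≈ 0.7326
T̂ = r·X + (1 − r)·M = 0.7326×69 + 0.2674×84 ≈ 50.5475 + 22.4639 ≈ 73.0114
SE_est = 17.0000·√[r(1 − r)] ≈ 7.5245
CI = 73.0114 ± 1.96 × 7.5245 → [58.2634, 87.7594]

[58.26, 87.76]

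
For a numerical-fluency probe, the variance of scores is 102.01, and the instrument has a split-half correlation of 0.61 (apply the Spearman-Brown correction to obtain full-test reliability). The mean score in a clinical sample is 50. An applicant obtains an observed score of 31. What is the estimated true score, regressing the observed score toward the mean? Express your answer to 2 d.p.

Spearman-Brown: r = 2(0.61) / (1 + 0.61) = 1.2200 / 1.6100 ≃ 0.7578
T̂ = r·X + (1 − r)·M = 0.7578*31 + 0.2422*50 ≃ 23.4907 + 12.1118 ≃ 35.6025

35.60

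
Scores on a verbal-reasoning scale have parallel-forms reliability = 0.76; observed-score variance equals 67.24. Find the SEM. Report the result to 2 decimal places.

4.02

SD = √67.24 = 8.2000
SEM = 8.2000*√(1 − 0.7600) ≈ 4.0172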